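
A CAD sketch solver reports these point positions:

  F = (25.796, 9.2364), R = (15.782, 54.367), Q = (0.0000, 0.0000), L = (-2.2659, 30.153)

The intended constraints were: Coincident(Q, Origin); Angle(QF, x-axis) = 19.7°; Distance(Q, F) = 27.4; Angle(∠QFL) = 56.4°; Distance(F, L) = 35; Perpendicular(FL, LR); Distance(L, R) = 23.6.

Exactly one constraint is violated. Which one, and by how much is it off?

Distance(L, R) = 23.6 — off by 6.60.

Q = (0.00, 0.00) ✓; QF at 19.70° ✓; |QF| = 27.40 ✓; ∠QFL = 56.40° ✓; |FL| = 35.00 ✓; ∠(FL, LR) = 90.00° ✓; |LR| = 30.20 ✗.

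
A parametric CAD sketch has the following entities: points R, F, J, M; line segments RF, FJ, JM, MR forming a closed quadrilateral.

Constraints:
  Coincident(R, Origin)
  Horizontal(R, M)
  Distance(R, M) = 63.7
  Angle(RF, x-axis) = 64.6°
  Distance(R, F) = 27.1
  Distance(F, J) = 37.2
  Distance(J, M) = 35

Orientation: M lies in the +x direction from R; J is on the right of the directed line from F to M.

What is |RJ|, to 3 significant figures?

30.7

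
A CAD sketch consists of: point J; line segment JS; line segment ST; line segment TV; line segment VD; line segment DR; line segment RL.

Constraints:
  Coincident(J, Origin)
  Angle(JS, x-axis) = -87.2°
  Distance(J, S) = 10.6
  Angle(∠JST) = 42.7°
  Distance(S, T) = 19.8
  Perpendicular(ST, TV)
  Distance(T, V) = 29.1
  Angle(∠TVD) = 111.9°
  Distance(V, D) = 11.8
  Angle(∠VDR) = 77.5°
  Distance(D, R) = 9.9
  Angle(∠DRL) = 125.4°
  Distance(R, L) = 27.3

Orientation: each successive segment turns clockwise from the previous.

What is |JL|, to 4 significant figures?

19.01

J is at the origin; JS runs at -87.2° with length 10.6, so S = (0.5178, -10.59). ∠JST = 42.7° gives ST at 135.5° from the x-axis; with |ST| = 19.8, T = (-13.60, 3.291). The perpendicularity gives TV at right angles to ST, so TV runs at 45.50°; with |TV| = 29.1, V = (6.792, 24.05). ∠TVD = 111.9° gives VD at -22.60° from the x-axis; with |VD| = 11.8, D = (17.69, 19.51). ∠VDR = 77.5° gives DR at -125.1° from the x-axis; with |DR| = 9.9, R = (11.99, 11.41). ∠DRL = 125.4° gives RL at -179.7° from the x-axis; with |RL| = 27.3, L = (-15.31, 11.27). Then |JL| = |L − J| = 19.01.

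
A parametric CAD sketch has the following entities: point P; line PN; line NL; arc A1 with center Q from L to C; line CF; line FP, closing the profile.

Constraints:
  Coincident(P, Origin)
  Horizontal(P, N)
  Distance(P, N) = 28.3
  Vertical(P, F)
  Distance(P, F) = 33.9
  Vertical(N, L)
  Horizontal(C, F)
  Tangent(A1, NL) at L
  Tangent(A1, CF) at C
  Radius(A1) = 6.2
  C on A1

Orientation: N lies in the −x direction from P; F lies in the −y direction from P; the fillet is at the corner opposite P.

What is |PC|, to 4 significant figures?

40.47

The virtual corner opposite P is at (-28.30, -33.90). The tangent condition forces QL to be normal to NL and tangency of A1 to CF means the radius QC is perpendicular to CF, with radius 6.2, so the center Q sits 6.2 in from both sides at Q = (-22.10, -27.70). That places the tangent points at L = (-28.30, -27.70) on NL and C = (-22.10, -33.90) on CF. Then |PC| = |C − P| = 40.47.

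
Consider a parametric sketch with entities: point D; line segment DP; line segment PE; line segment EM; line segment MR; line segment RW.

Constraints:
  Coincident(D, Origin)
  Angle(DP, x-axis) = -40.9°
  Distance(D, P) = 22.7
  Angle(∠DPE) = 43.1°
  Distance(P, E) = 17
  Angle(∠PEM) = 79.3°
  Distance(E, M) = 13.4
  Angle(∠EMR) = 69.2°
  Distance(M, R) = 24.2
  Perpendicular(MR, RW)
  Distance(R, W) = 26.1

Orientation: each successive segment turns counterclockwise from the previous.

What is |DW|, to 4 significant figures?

38.33

∠EMR = 69.2° gives MR at -52.50° from the x-axis; with |MR| = 24.2, R = (17.28, -21.01). MR ⟂ RW, so RW runs at 37.50°; with |RW| = 26.1, W = (37.98, -5.117). Then |DW| = |W − D| = 38.33.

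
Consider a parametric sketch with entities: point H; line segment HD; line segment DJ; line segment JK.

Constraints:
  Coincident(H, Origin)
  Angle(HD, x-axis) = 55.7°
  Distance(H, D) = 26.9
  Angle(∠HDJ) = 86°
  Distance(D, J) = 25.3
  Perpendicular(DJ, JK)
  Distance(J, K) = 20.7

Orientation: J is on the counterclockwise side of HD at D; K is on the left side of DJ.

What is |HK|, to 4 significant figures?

24.21

H is at the origin; HD runs at 55.7° with length 26.9, so D = 26.9·(cos 55.7°, sin 55.7°) = (15.16, 22.22). ∠HDJ = 86.0°, so DJ runs at 55.7° + (180° − 86.0°) = 149.7° from the x-axis; with |DJ| = 25.3, J = D + 25.3·(cos 149.7°, sin 149.7°) = (-6.685, 34.99). The perpendicularity gives JK at right angles to DJ; with |JK| = 20.7 on the left of DJ, K = J + 20.7·(-0.5045, -0.8634) = (-17.13, 17.11). Then |HK| = |K − H| = 24.21.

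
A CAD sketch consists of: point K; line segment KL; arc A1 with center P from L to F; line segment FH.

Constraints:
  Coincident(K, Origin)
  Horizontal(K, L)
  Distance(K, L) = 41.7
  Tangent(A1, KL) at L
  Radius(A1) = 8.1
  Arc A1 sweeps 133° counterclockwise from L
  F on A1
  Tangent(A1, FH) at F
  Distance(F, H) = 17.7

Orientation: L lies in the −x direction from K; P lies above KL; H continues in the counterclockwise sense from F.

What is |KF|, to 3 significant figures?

38.3

K is at the origin; KL is horizontal with |KL| = 41.7 and L on the −x side, so L = (-41.7, 0.00). Since A1 is tangent to KL there, PL ⟂ KL, so P = L + (0, 8.1) = (-41.7, 8.10). On A1, L sits at bearing -90° from P; a 133° counterclockwise sweep puts F at bearing 43°, so F = P + 8.1·(cos 43°, sin 43°) = (-35.8, 13.6). Then |KF| = |F − K| = 38.3.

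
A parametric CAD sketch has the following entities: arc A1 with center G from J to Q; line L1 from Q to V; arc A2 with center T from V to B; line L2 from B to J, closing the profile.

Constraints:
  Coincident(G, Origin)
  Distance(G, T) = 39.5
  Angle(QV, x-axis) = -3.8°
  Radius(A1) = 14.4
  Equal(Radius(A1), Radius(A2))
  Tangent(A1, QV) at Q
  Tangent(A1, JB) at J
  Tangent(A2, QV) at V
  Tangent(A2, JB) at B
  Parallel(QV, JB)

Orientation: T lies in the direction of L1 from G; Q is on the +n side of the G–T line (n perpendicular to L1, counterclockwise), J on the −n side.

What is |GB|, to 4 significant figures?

42.04

Tangency of A1 to both parallel lines with radius 14.4 puts Q and J at G ± 14.4·n: Q = (0.9543, 14.37), J = (-0.9543, -14.37). Equal radii place V and B the same way about T: V = T + 14.4·n = (40.37, 11.75), B = T − 14.4·n = (38.46, -16.99). Then |GB| = |B − G| = 42.04.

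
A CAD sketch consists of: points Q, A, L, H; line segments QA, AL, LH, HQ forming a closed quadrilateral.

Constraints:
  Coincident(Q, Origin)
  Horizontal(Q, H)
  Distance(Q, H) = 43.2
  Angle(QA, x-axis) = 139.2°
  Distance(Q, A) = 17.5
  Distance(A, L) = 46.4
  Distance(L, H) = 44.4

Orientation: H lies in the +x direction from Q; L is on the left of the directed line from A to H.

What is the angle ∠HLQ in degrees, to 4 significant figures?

56.92°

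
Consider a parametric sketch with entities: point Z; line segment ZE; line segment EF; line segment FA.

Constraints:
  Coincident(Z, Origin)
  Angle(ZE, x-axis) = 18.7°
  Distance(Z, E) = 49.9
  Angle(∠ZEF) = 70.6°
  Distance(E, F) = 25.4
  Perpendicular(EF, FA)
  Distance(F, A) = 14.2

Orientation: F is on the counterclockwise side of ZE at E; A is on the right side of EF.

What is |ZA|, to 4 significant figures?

61.90

Z is at the origin; ZE runs at 18.7° with length 49.9, so E = 49.9·(cos 18.7°, sin 18.7°) = (47.27, 16.00). ∠ZEF = 70.6°, so EF runs at 18.7° + (180° − 70.6°) = 128.1° from the x-axis; with |EF| = 25.4, F = E + 25.4·(cos 128.1°, sin 128.1°) = (31.59, 35.99). EF ⟂ FA; with |FA| = 14.2 on the right of EF, A = F + 14.2·(0.7869, 0.6170) = (42.77, 44.75). Then |ZA| = |A − Z| = 61.90.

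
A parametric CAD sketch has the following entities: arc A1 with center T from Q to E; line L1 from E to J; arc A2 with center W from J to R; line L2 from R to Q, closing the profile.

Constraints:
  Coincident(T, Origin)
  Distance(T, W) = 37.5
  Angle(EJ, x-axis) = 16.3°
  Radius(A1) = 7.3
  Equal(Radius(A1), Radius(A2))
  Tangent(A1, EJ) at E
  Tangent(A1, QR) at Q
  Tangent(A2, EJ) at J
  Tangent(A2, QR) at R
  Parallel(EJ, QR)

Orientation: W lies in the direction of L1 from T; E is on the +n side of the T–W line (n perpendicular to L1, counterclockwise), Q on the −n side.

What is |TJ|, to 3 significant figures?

38.2

The slot axis is L1's direction at 16.3°, so u = (cos 16.3°, sin 16.3°) = (0.960, 0.281) and n = (−sin 16.3°, cos 16.3°) = (-0.281, 0.960). T is at the origin and W lies 37.5 along u from T, so W = 37.5·u = (36.0, 10.5). Tangency of A1 to both parallel lines with radius 7.3 puts E and Q at T ± 7.3·n: E = (-2.05, 7.01), Q = (2.05, -7.01). Equal radii place J and R the same way about W: J = W + 7.3·n = (33.9, 17.5), R = W − 7.3·n = (38.0, 3.52). Then |TJ| = |J − T| = 38.2.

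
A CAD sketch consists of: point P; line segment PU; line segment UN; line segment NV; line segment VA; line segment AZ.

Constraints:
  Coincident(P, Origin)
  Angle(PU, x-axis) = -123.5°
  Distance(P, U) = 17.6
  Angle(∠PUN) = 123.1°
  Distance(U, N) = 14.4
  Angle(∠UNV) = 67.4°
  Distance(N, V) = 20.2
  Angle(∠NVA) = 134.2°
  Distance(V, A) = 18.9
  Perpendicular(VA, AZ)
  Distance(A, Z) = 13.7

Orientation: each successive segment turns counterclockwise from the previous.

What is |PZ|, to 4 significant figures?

6.638

∠NVA = 134.2° gives VA at 91.80° from the x-axis; with |VA| = 18.9, A = (9.443, 5.529). The perpendicularity gives AZ at right angles to VA, so AZ runs at -178.2°; with |AZ| = 13.7, Z = (-4.250, 5.099). Then |PZ| = |Z − P| = 6.638.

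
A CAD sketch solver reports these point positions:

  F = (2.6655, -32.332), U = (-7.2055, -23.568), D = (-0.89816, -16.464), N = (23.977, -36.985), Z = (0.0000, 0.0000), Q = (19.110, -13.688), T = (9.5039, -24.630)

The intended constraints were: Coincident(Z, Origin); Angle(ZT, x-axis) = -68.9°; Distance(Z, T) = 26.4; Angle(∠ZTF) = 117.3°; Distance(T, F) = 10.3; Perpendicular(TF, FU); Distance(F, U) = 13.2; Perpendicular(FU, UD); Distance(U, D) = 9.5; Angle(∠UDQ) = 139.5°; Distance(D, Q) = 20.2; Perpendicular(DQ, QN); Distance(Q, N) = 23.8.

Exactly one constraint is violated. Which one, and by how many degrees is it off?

Perpendicular(DQ, QN) — off by 3.90°.

Z = (0.00, 0.00) ✓; ZT at -68.90° ✓; |ZT| = 26.40 ✓; ∠ZTF = 117.3° ✓; |TF| = 10.30 ✓; ∠(TF, FU) = 90.00° ✓; |FU| = 13.20 ✓; ∠(FU, UD) = 90.00° ✓; |UD| = 9.500 ✓; ∠UDQ = 139.5° ✓; |DQ| = 20.20 ✓; ∠(DQ, QN) = 86.10° ✗; |QN| = 23.80 ✓.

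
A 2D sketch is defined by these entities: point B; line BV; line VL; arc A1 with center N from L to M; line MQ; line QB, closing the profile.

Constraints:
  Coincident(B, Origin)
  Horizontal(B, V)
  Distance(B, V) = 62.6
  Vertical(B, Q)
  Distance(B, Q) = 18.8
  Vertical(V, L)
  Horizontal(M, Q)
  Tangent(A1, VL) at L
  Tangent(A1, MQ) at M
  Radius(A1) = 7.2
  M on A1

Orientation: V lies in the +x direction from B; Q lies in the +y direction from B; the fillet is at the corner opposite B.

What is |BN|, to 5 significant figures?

56.601

B is at the origin; B and V share the same y with |BV| = 62.6 and V on the +x side, so V = (62.600, 0.0000). B and Q share the same x with |BQ| = 18.8 and Q on the +y side, so Q = (0.0000, 18.800). The virtual corner opposite B is at (62.600, 18.800). The tangent condition forces NL to be normal to VL and since A1 is tangent to MQ there, NM ⟂ MQ, with radius 7.2, so the center N sits 7.2 in from both sides at N = (55.400, 11.600). Then |BN| = |N − B| = 56.601.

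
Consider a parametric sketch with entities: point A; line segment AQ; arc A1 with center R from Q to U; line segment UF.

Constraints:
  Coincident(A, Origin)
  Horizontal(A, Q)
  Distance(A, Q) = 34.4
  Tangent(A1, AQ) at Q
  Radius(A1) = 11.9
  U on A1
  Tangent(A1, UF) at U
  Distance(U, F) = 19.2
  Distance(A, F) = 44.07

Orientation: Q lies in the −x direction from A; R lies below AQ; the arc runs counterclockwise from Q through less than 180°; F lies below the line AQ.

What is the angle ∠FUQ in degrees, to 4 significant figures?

111.4°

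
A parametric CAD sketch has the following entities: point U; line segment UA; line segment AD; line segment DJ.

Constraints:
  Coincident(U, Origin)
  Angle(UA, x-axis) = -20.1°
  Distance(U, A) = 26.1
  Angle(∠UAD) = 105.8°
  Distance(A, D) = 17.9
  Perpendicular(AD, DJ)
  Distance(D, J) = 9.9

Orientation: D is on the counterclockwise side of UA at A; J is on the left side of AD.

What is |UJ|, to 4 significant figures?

29.27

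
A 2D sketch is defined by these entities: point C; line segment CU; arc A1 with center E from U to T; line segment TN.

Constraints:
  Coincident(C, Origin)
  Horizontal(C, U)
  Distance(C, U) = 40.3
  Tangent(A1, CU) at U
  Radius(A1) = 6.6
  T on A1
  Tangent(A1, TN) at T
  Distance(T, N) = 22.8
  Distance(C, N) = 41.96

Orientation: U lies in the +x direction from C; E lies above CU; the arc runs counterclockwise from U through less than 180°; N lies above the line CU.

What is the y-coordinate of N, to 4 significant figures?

28.39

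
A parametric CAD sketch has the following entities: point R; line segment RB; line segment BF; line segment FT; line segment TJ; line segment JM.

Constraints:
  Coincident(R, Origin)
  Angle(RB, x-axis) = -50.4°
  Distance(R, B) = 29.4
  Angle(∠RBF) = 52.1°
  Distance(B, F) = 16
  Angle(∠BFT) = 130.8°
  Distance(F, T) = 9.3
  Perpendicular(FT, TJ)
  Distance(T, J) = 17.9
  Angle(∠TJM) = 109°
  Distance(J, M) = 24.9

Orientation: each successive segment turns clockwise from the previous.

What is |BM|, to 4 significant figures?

14.40

R is at the origin; RB runs at -50.4° with length 29.4, so B = (18.74, -22.65). ∠RBF = 52.1° gives BF at -178.3° from the x-axis; with |BF| = 16.0, F = (2.747, -23.13). ∠BFT = 130.8° gives FT at 132.5° from the x-axis; with |FT| = 9.3, T = (-3.536, -16.27). FT ⟂ TJ, so TJ runs at 42.50°; with |TJ| = 17.9, J = (9.662, -4.178). ∠TJM = 109.0° gives JM at -28.50° from the x-axis; with |JM| = 24.9, M = (31.54, -16.06). Then |BM| = |M − B| = 14.40.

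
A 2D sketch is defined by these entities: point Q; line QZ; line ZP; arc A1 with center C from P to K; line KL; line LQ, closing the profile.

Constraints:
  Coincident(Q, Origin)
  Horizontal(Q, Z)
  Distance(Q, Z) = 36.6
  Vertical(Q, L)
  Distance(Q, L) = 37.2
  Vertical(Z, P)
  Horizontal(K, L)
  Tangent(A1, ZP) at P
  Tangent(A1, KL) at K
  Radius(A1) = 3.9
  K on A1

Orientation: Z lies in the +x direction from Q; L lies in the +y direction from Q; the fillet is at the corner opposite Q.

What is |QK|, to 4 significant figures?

49.53

The virtual corner opposite Q is at (36.60, 37.20). The tangent condition forces CP to be normal to ZP and since A1 is tangent to KL there, CK ⟂ KL, with radius 3.9, so the center C sits 3.9 in from both sides at C = (32.70, 33.30). That places the tangent points at P = (36.60, 33.30) on ZP and K = (32.70, 37.20) on KL. Then |QK| = |K − Q| = 49.53.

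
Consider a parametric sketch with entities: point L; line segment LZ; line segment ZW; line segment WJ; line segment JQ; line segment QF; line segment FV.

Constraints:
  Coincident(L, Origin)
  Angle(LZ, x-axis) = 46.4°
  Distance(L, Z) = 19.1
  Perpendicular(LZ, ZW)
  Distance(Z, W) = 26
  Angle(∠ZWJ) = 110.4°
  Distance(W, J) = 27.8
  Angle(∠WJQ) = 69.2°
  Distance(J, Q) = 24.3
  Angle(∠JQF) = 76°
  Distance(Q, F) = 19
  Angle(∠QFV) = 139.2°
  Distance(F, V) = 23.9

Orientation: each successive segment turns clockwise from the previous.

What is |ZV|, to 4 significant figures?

36.27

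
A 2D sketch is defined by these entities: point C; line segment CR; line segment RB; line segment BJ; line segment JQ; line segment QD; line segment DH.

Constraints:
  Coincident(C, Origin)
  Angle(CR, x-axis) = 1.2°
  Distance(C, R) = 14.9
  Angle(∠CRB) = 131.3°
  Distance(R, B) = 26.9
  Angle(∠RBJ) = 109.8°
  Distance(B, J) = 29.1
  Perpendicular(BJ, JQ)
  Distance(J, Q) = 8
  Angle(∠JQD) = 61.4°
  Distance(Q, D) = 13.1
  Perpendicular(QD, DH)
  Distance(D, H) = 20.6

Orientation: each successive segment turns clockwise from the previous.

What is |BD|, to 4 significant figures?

17.68

C is at the origin; CR runs at 1.2° with length 14.9, so R = (14.90, 0.3120). ∠CRB = 131.3° gives RB at -47.50° from the x-axis; with |RB| = 26.9, B = (33.07, -19.52). ∠RBJ = 109.8° gives BJ at -117.7° from the x-axis; with |BJ| = 29.1, J = (19.54, -45.29). BJ is perpendicular to JQ, so JQ runs at 152.3°; with |JQ| = 8.0, Q = (12.46, -41.57). ∠JQD = 61.4° gives QD at 33.70° from the x-axis; with |QD| = 13.1, D = (23.36, -34.30). Then |BD| = |D − B| = 17.68.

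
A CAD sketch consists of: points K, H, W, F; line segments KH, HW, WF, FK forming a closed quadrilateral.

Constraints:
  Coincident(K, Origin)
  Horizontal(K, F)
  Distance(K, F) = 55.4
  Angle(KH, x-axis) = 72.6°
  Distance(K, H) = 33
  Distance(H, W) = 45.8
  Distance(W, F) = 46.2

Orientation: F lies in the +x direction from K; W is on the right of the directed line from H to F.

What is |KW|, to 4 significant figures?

18.31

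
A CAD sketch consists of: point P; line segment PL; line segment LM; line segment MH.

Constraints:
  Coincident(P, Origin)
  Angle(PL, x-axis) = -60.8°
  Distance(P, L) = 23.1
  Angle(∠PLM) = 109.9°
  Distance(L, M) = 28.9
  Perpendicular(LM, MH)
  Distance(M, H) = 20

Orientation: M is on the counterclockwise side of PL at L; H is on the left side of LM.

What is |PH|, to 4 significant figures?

36.80

P is at the origin; PL runs at -60.8° with length 23.1, so L = 23.1·(cos -60.8°, sin -60.8°) = (11.27, -20.16). ∠PLM = 109.9°, so LM runs at -60.8° + (180° − 109.9°) = 9.300° from the x-axis; with |LM| = 28.9, M = L + 28.9·(cos 9.300°, sin 9.300°) = (39.79, -15.49). The perpendicularity gives MH at right angles to LM; with |MH| = 20.0 on the left of LM, H = M + 20.0·(-0.1616, 0.9869) = (36.56, 4.243). Then |PH| = |H − P| = 36.80.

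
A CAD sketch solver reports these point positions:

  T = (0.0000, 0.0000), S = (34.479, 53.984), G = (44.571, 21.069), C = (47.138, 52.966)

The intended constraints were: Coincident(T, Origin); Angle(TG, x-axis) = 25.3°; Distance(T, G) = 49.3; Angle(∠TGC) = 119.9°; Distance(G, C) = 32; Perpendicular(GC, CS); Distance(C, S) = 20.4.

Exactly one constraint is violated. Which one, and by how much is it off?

Distance(C, S) = 20.4 — off by 7.70.

T = (0.00, 0.00) ✓; TG at 25.30° ✓; |TG| = 49.30 ✓; ∠TGC = 119.9° ✓; |GC| = 32.00 ✓; ∠(GC, CS) = 90.00° ✓; |CS| = 12.70 ✗.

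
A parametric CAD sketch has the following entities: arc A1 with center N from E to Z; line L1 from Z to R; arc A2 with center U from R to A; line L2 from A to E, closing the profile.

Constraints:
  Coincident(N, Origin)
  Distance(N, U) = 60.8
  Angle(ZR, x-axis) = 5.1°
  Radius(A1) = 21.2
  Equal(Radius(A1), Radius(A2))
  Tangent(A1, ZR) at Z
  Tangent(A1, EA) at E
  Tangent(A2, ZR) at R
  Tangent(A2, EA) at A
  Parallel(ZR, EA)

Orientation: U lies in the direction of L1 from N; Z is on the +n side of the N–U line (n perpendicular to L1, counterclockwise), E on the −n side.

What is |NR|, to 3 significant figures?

64.4

The slot axis is L1's direction at 5.1°, so u = (cos 5.1°, sin 5.1°) = (0.996, 0.0889) and n = (−sin 5.1°, cos 5.1°) = (-0.0889, 0.996). N is at the origin and U lies 60.8 along u from N, so U = 60.8·u = (60.6, 5.40). Tangency of A1 to both parallel lines with radius 21.2 puts Z and E at N ± 21.2·n: Z = (-1.88, 21.1), E = (1.88, -21.1). Equal radii place R and A the same way about U: R = U + 21.2·n = (58.7, 26.5), A = U − 21.2·n = (62.4, -15.7). Then |NR| = |R − N| = 64.4.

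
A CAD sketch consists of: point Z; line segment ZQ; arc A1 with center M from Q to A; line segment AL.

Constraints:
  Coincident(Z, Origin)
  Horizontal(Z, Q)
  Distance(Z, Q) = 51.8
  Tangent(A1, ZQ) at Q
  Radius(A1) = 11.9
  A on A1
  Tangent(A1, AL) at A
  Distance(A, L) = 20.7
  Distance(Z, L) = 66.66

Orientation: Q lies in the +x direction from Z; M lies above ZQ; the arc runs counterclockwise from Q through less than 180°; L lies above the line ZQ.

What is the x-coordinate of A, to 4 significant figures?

63.09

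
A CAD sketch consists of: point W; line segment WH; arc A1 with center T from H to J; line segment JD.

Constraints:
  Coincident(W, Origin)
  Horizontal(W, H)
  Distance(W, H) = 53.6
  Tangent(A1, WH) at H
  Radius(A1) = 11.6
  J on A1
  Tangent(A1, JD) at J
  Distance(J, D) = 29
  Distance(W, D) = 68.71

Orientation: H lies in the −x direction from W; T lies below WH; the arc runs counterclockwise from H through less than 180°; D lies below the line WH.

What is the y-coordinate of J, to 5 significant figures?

-15.865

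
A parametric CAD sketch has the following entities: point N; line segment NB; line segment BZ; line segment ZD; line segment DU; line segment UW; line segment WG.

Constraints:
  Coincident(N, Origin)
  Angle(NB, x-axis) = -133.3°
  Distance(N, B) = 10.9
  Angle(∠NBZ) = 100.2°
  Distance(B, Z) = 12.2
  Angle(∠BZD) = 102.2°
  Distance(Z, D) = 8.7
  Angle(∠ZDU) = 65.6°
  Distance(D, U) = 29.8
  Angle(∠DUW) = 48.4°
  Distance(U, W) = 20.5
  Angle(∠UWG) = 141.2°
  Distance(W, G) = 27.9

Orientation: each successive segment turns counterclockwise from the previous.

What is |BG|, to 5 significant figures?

30.571

N is at the origin; NB runs at -133.3° with length 10.9, so B = (-7.4754, -7.9327). ∠NBZ = 100.2° gives BZ at -53.500° from the x-axis; with |BZ| = 12.2, Z = (-0.21858, -17.740). ∠BZD = 102.2° gives ZD at 24.300° from the x-axis; with |ZD| = 8.7, D = (7.7106, -14.160). ∠ZDU = 65.6° gives DU at 138.70° from the x-axis; with |DU| = 29.8, U = (-14.677, 5.5084). ∠DUW = 48.4° gives UW at -89.700° from the x-axis; with |UW| = 20.5, W = (-14.570, -14.991). ∠UWG = 141.2° gives WG at -50.900° from the x-axis; with |WG| = 27.9, G = (3.0261, -36.643). Then |BG| = |G − B| = 30.571.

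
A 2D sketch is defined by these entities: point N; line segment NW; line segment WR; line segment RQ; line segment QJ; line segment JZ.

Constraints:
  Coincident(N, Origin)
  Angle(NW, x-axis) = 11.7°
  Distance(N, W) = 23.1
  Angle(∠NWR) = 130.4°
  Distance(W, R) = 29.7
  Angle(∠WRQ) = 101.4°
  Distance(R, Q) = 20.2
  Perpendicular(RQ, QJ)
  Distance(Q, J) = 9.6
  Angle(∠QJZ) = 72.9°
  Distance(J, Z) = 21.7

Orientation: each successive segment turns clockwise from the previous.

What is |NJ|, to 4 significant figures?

39.47

N is at the origin; NW runs at 11.7° with length 23.1, so W = (22.62, 4.684). ∠NWR = 130.4° gives WR at -37.90° from the x-axis; with |WR| = 29.7, R = (46.06, -13.56). ∠WRQ = 101.4° gives RQ at -116.5° from the x-axis; with |RQ| = 20.2, Q = (37.04, -31.64). RQ ⟂ QJ, so QJ runs at 153.5°; with |QJ| = 9.6, J = (28.45, -27.35). Then |NJ| = |J − N| = 39.47.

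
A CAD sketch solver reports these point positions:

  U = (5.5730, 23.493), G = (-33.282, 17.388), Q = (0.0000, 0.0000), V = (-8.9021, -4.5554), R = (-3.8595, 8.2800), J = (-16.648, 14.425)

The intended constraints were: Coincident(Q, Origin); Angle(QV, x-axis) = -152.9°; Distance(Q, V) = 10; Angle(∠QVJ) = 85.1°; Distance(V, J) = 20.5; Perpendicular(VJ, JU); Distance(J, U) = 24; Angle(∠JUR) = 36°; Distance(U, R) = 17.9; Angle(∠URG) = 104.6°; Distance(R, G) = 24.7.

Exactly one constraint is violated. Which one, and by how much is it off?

Distance(R, G) = 24.7 — off by 6.10.

Q = (0.00, 0.00) ✓; QV at -152.9° ✓; |QV| = 10.00 ✓; ∠QVJ = 85.10° ✓; |VJ| = 20.50 ✓; ∠(VJ, JU) = 90.00° ✓; |JU| = 24.00 ✓; ∠JUR = 36.00° ✓; |UR| = 17.90 ✓; ∠URG = 104.6° ✓; |RG| = 30.80 ✗.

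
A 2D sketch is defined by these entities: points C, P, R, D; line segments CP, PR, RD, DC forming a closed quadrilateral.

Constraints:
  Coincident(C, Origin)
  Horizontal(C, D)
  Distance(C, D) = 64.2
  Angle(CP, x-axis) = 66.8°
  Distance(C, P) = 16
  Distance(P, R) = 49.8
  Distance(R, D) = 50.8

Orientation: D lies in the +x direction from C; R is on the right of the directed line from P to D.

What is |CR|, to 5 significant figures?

40.017

C is at the origin; C and D share the same y with |CD| = 64.2 and D in +x, so D = (64.2, 0). CP runs at 66.8° with |CP| = 16.0, so P = (6.3031, 14.706). R is determined by |PR| = 49.8 and |RD| = 50.8 together: it lies at the intersection of circle(P, 49.8) and circle(D, 50.8). With |PD| = 59.735, the foot of the radical line on PD is 29.026 from P and the perpendicular offset is √(49.8² − 29.026²) = 40.467. Taking the right-of-PD solution: R = (24.473, -31.661).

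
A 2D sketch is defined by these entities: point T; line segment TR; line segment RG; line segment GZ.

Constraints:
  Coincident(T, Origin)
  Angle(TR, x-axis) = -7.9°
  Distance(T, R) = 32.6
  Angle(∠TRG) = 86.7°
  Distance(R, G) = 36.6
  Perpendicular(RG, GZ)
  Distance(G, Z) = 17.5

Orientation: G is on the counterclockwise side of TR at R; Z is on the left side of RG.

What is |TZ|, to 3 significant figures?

37.8

T is at the origin; TR runs at -7.9° with length 32.6, so R = 32.6·(cos -7.9°, sin -7.9°) = (32.3, -4.48). ∠TRG = 86.7°, so RG runs at -7.9° + (180° − 86.7°) = 85.4° from the x-axis; with |RG| = 36.6, G = R + 36.6·(cos 85.4°, sin 85.4°) = (35.2, 32.0). RG is perpendicular to GZ; with |GZ| = 17.5 on the left of RG, Z = G + 17.5·(-0.997, 0.0802) = (17.8, 33.4). Then |TZ| = |Z − T| = 37.8.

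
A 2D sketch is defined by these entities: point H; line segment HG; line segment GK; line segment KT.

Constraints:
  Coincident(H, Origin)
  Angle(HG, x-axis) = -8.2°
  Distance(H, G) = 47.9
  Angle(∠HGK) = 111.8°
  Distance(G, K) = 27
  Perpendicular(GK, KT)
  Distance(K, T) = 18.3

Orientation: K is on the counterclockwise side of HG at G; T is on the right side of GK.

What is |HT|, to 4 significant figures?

77.11

H is at the origin; HG runs at -8.2° with length 47.9, so G = 47.9·(cos -8.2°, sin -8.2°) = (47.41, -6.832). ∠HGK = 111.8°, so GK runs at -8.2° + (180° − 111.8°) = 60.00° from the x-axis; with |GK| = 27.0, K = G + 27.0·(cos 60.00°, sin 60.00°) = (60.91, 16.55). GK is perpendicular to KT; with |KT| = 18.3 on the right of GK, T = K + 18.3·(0.8660, -0.5000) = (76.76, 7.401). Then |HT| = |T − H| = 77.11.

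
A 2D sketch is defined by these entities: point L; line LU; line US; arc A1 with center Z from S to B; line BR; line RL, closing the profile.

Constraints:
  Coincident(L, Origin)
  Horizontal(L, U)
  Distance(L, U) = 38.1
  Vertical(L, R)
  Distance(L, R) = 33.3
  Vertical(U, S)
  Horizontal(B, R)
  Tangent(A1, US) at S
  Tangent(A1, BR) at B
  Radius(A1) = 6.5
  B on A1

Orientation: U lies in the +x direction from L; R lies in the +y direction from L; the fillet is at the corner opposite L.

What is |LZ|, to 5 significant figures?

41.434

L is at the origin; LU is horizontal with |LU| = 38.1 and U on the +x side, so U = (38.100, 0.0000). L and R share the same x with |LR| = 33.3 and R on the +y side, so R = (0.0000, 33.300). The virtual corner opposite L is at (38.100, 33.300). Since A1 is tangent to US there, ZS ⟂ US and tangency of A1 to BR means the radius ZB is perpendicular to BR, with radius 6.5, so the center Z sits 6.5 in from both sides at Z = (31.600, 26.800). Then |LZ| = |Z − L| = 41.434.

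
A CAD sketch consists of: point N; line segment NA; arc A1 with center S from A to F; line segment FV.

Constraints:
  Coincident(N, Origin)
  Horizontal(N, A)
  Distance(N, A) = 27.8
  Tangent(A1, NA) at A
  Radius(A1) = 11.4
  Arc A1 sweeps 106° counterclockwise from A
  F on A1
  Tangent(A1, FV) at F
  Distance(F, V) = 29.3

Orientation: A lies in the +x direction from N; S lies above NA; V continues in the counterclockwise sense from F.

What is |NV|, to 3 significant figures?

52.6

N is at the origin; NA is horizontal with |NA| = 27.8 and A on the +x side, so A = (27.8, 0.00). Tangency of A1 to NA means the radius SA is perpendicular to NA, so S = A + (0, 11.4) = (27.8, 11.4). On A1, A sits at bearing -90° from S; a 106° counterclockwise sweep puts F at bearing 16°, so F = S + 11.4·(cos 16°, sin 16°) = (38.8, 14.5). Tangency of A1 to FV means the radius SF is perpendicular to FV, so FV runs along (−sin 16°, cos 16°); with |FV| = 29.3, V = (30.7, 42.7). Then |NV| = |V − N| = 52.6.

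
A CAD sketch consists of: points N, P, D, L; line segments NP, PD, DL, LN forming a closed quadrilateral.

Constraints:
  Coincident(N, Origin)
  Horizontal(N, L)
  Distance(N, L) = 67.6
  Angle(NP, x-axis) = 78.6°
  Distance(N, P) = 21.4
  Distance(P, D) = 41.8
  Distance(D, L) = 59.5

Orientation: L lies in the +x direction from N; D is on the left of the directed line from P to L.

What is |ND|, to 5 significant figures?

60.524

Checks: |NL| = 67.60 ✓; |NP| = 21.40 ✓; |PD| = 41.80 ✓; |DL| = 59.50 ✓.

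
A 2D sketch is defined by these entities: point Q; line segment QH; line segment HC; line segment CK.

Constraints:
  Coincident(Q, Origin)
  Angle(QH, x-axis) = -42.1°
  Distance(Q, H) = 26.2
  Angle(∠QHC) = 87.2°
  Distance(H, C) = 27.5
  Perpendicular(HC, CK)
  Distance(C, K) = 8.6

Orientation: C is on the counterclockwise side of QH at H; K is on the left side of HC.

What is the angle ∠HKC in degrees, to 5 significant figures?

72.634°

∠QHC = 87.2°, so HC runs at -42.1° + (180° − 87.2°) = 50.700° from the x-axis; with |HC| = 27.5, C = H + 27.5·(cos 50.700°, sin 50.700°) = (36.858, 3.7154). HC ⟂ CK; with |CK| = 8.6 on the left of HC, K = C + 8.6·(-0.77384, 0.63338) = (30.203, 9.1625). Then cos ∠HKC = KH·KC / (|KH||KC|), giving 72.634°.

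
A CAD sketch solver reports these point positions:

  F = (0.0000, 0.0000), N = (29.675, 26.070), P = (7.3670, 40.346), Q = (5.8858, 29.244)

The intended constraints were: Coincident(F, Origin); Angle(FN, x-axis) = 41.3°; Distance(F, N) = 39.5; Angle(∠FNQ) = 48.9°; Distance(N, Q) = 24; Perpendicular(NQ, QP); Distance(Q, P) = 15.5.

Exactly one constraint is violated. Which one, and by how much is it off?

Distance(Q, P) = 15.5 — off by 4.30.

F = (0.00, 0.00) ✓; FN at 41.30° ✓; |FN| = 39.50 ✓; ∠FNQ = 48.90° ✓; |NQ| = 24.00 ✓; ∠(NQ, QP) = 90.00° ✓; |QP| = 11.20 ✗.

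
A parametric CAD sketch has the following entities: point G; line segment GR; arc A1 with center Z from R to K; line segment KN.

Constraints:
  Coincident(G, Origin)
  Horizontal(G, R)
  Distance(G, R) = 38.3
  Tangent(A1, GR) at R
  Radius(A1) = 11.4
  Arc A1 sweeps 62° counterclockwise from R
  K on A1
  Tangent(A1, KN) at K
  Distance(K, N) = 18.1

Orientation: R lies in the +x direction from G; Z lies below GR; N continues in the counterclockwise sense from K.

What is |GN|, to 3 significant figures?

29.6

G is at the origin; G and R share the same y with |GR| = 38.3 and R on the +x side, so R = (38.3, 0.00). A1 meets GR tangentially, so ZR is at right angles to GR, so Z = R + (0, -11.4) = (38.3, -11.4). On A1, R sits at bearing 90° from Z; a 62° counterclockwise sweep puts K at bearing 152°, so K = Z + 11.4·(cos 152°, sin 152°) = (28.2, -6.05). Since A1 is tangent to KN there, ZK ⟂ KN, so KN runs along (−sin 152°, cos 152°); with |KN| = 18.1, N = (19.7, -22.0). Then |GN| = |N − G| = 29.6.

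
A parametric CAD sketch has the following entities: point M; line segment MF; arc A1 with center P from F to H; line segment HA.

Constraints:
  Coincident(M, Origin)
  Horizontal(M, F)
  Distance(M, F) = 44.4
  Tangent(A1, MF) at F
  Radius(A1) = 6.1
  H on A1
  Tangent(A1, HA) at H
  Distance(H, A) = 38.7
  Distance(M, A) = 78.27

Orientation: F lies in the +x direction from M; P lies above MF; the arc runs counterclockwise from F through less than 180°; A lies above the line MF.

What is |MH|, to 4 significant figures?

49.74

Checks: M.y = 0.00, F.y = 0.00 ✓; ∠(PF, FM) = 90.00° ✓; |PF| = 6.100 ✓; |PH| = 6.100 ✓; ∠(PH, HA) = 90.00° ✓; |HA| = 38.70 ✓; |MA| = 78.27 ✓.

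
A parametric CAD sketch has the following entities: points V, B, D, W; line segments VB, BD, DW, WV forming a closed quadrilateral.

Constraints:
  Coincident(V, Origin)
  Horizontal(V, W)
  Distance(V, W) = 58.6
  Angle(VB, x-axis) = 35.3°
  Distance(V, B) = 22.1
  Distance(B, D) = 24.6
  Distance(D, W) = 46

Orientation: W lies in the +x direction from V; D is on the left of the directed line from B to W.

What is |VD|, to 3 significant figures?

45.2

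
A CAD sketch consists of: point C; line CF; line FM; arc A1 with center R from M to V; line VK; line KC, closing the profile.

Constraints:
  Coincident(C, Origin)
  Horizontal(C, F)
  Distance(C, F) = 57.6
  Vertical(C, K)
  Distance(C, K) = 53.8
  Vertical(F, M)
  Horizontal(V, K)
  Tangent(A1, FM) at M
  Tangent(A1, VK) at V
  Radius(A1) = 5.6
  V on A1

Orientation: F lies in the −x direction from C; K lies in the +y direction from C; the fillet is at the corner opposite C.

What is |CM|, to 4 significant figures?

75.11

C is at the origin; CF is horizontal with |CF| = 57.6 and F on the −x side, so F = (-57.60, 0.000). CK is vertical with |CK| = 53.8 and K on the +y side, so K = (0.000, 53.80). The virtual corner opposite C is at (-57.60, 53.80). Since A1 is tangent to FM there, RM ⟂ FM and tangency of A1 to VK means the radius RV is perpendicular to VK, with radius 5.6, so the center R sits 5.6 in from both sides at R = (-52.00, 48.20). That places the tangent points at M = (-57.60, 48.20) on FM and V = (-52.00, 53.80) on VK. Then |CM| = |M − C| = 75.11.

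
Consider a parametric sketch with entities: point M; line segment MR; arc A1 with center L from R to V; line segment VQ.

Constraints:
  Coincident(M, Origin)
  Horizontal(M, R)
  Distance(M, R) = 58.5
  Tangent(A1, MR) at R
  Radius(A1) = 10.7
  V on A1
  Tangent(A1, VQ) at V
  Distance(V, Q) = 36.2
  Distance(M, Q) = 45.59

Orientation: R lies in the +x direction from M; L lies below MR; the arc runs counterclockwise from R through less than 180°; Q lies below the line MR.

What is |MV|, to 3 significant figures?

49.8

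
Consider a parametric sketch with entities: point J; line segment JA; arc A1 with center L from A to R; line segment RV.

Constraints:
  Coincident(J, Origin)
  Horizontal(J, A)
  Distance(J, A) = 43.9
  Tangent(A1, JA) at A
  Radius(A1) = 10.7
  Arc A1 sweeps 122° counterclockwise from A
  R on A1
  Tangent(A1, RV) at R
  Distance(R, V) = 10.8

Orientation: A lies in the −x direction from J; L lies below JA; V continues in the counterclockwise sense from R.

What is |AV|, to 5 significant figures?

25.748

J is at the origin; JA is horizontal with |JA| = 43.9 and A on the −x side, so A = (-43.900, 0.0000). The tangent condition forces LA to be normal to JA, so L = A + (0, -10.7) = (-43.900, -10.700). On A1, A sits at bearing 90° from L; a 122° counterclockwise sweep puts R at bearing 212°, so R = L + 10.7·(cos 212°, sin 212°) = (-52.974, -16.370). Tangency of A1 to RV means the radius LR is perpendicular to RV, so RV runs along (−sin 212°, cos 212°); with |RV| = 10.8, V = (-47.251, -25.529). Then |AV| = |V − A| = 25.748.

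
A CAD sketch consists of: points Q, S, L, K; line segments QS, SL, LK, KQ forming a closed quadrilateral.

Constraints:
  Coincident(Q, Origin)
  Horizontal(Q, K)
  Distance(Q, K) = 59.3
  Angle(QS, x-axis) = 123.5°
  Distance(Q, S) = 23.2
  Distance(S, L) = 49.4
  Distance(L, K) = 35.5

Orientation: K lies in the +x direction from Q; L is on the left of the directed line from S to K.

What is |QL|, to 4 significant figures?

44.91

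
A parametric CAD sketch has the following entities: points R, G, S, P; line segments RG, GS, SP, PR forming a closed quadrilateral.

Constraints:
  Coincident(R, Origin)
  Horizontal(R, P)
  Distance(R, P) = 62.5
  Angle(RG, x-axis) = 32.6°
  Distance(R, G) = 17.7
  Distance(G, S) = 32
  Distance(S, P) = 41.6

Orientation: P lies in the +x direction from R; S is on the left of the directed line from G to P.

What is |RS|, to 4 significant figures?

49.36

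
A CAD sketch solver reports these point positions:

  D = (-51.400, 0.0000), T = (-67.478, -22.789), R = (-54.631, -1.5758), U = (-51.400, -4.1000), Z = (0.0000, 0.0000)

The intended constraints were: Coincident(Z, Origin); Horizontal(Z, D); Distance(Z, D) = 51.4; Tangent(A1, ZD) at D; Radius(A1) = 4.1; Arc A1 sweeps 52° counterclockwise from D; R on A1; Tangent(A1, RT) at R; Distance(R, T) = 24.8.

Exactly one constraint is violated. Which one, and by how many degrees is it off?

Tangent(A1, RT) at R — off by 6.80°.

Z = (0.00, 0.00) ✓; Z.y = 0.00, D.y = 0.00 ✓; |ZD| = 51.40 ✓; ∠(UD, DZ) = 90.00° ✓; |UD| = 4.100 ✓; bearing(U→R) − bearing(U→D) = 52.00° ✓; |UR| = 4.100 ✓; ∠(UR, RT) = 83.20° ✗; |RT| = 24.80 ✓.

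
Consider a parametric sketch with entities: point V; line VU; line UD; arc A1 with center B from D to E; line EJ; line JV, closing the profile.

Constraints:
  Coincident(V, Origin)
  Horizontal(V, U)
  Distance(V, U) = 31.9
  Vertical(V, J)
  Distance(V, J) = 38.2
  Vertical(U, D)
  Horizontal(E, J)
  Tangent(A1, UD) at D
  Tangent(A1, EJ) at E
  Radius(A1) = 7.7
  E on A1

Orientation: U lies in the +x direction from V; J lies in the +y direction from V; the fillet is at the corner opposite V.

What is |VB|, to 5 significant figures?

38.934

V is at the origin; VU is horizontal with |VU| = 31.9 and U on the +x side, so U = (31.900, 0.0000). VJ is vertical with |VJ| = 38.2 and J on the +y side, so J = (0.0000, 38.200). The virtual corner opposite V is at (31.900, 38.200). Tangency of A1 to UD means the radius BD is perpendicular to UD and the tangent condition forces BE to be normal to EJ, with radius 7.7, so the center B sits 7.7 in from both sides at B = (24.200, 30.500). Then |VB| = |B − V| = 38.934.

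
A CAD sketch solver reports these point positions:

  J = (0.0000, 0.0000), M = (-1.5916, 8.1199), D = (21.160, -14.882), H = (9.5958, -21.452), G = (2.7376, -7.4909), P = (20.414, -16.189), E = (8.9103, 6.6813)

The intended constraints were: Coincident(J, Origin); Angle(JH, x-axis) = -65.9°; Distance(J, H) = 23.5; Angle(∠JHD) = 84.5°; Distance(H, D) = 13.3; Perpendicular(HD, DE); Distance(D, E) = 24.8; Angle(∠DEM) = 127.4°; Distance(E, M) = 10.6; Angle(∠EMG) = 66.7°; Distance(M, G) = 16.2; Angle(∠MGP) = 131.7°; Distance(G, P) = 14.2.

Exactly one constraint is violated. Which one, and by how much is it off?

Distance(G, P) = 14.2 — off by 5.50.

J = (0.00, 0.00) ✓; JH at -65.90° ✓; |JH| = 23.50 ✓; ∠JHD = 84.50° ✓; |HD| = 13.30 ✓; ∠(HD, DE) = 90.00° ✓; |DE| = 24.80 ✓; ∠DEM = 127.4° ✓; |EM| = 10.60 ✓; ∠EMG = 66.70° ✓; |MG| = 16.20 ✓; ∠MGP = 131.7° ✓; |GP| = 19.70 ✗.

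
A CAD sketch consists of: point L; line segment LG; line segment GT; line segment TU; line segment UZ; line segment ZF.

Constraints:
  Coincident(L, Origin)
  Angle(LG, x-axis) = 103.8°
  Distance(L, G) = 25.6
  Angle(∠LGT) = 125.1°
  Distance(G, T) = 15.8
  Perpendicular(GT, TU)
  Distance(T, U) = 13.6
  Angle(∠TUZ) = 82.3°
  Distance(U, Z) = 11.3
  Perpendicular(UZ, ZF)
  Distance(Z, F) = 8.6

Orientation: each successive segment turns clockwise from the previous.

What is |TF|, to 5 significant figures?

10.659

L is at the origin; LG runs at 103.8° with length 25.6, so G = (-6.1065, 24.861). ∠LGT = 125.1° gives GT at 48.900° from the x-axis; with |GT| = 15.8, T = (4.2801, 36.767). The perpendicularity gives TU at right angles to GT, so TU runs at -41.100°; with |TU| = 13.6, U = (14.529, 27.827). ∠TUZ = 82.3° gives UZ at -138.80° from the x-axis; with |UZ| = 11.3, Z = (6.0262, 20.384). UZ is perpendicular to ZF, so ZF runs at 131.20°; with |ZF| = 8.6, F = (0.36152, 26.855). Then |TF| = |F − T| = 10.659.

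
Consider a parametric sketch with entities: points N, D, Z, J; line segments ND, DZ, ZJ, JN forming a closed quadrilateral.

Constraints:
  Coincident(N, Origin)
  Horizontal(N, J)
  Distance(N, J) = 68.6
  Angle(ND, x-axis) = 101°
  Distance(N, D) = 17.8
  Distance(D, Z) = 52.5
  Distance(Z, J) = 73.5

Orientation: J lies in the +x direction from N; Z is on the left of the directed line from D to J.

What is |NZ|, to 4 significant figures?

66.10

N is at the origin; N and J share the same y with |NJ| = 68.6 and J in +x, so J = (68.6, 0). ND runs at 101.0° with |ND| = 17.8, so D = (-3.396, 17.47). Z is determined by |DZ| = 52.5 and |ZJ| = 73.5 together: it lies at the intersection of circle(D, 52.5) and circle(J, 73.5). With |DJ| = 74.09, the foot of the radical line on DJ is 19.19 from D and the perpendicular offset is √(52.5² − 19.19²) = 48.87. Taking the left-of-DJ solution: Z = (26.77, 60.44).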